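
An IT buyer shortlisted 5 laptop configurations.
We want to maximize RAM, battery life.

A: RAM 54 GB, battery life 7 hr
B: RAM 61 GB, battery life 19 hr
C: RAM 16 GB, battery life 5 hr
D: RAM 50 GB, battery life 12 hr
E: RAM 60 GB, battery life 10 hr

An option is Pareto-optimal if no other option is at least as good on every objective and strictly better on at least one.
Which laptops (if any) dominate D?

B: RAM 61≥50, battery life 19≥12 — dominates D.
Others (A, C, E) are each worse than D on at least one objective.

B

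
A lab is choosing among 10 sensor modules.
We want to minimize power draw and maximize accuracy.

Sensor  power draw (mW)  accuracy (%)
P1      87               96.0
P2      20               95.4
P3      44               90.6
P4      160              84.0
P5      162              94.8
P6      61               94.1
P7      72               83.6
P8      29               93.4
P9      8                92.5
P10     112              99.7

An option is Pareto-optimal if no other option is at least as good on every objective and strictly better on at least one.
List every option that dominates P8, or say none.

P2: power draw 20≤29, accuracy 95.4≥93.4 — dominates P8.
Others (P1, P3, P4, P5, P6, P7, P9, P10) are each worse than P8 on at least one objective.

P2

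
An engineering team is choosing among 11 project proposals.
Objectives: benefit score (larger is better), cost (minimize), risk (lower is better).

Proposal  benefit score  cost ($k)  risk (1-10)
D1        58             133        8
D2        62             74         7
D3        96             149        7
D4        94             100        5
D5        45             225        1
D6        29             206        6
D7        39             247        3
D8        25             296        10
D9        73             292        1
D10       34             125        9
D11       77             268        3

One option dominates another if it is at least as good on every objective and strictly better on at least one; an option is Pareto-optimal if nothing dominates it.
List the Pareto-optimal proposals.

D2, D3, D4, D5, D9, D11

D1: dominated by D2 (benefit score 62≥58, cost 74≤133, risk 7≤8).
D2: not dominated (best cost).
D3: not dominated (best benefit score).
D4: not dominated.
D5: not dominated.
D6: dominated by D4 (benefit score 94≥29, cost 100≤206, risk 5≤6).
D7: dominated by D5 (benefit score 45≥39, cost 225≤247, risk 1≤3).
D8: dominated by D1 (benefit score 58≥25, cost 133≤296, risk 8≤10).
D9: not dominated.
D10: dominated by D2 (benefit score 62≥34, cost 74≤125, risk 7≤9).
D11: not dominated.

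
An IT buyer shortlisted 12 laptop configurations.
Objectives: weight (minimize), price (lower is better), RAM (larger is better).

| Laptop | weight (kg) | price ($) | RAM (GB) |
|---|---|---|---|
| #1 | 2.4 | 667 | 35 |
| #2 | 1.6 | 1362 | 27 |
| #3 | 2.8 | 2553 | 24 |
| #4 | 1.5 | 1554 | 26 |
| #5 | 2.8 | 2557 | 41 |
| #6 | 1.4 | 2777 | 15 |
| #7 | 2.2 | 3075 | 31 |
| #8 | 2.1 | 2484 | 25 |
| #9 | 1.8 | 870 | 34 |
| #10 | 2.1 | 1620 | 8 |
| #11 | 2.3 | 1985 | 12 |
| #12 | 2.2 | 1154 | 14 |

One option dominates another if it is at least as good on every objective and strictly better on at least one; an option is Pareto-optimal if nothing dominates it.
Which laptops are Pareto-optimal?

#1, #2, #4, #5, #6, #9

#1: not dominated (best price).
#2: not dominated.
#3: dominated by #1 (weight 2.4≤2.8, price 667≤2553, RAM 35≥24).
#4: not dominated.
#5: not dominated (best RAM).
#6: not dominated (best weight).
#7: dominated by #9 (weight 1.8≤2.2, price 870≤3075, RAM 34≥31).
#8: dominated by #2 (weight 1.6≤2.1, price 1362≤2484, RAM 27≥25).
#9: not dominated.
#10: dominated by #2 (weight 1.6≤2.1, price 1362≤1620, RAM 27≥8).
#11: dominated by #2 (weight 1.6≤2.3, price 1362≤1985, RAM 27≥12).
#12: dominated by #9 (weight 1.8≤2.2, price 870≤1154, RAM 34≥14).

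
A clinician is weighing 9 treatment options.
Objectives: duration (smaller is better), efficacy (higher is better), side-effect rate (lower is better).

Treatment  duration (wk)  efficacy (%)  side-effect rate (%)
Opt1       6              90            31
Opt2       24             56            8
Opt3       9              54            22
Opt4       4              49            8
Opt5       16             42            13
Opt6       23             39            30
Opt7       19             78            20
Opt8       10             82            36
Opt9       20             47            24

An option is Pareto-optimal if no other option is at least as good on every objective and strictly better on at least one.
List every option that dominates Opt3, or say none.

Opt1: worse on side-effect rate (31 vs 22).
Opt2: worse on duration (24 vs 9).
Opt4: worse on efficacy (49 vs 54).
Opt5: worse on duration (16 vs 9).
Opt6: worse on duration (23 vs 9).
Opt7: worse on duration (19 vs 9).
Opt8: worse on duration (10 vs 9).
Opt9: worse on duration (20 vs 9).
No option dominates Opt3.

none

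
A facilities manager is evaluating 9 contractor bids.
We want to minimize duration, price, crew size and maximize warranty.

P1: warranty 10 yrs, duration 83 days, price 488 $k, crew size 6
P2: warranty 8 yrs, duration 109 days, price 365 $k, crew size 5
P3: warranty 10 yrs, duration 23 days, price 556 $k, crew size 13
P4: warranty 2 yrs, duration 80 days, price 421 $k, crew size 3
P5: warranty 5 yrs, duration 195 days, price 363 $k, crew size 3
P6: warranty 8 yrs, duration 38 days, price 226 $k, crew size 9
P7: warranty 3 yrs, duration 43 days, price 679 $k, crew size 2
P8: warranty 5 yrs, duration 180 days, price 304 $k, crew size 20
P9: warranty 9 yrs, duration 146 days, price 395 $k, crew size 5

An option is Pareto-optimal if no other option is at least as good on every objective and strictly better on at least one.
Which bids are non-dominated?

P1: not dominated.
P2: not dominated.
P3: not dominated (best duration).
P4: not dominated.
P5: not dominated.
P6: not dominated (best price).
P7: not dominated (best crew size).
P8: dominated by P6 (warranty 8≥5, duration 38≤180, price 226≤304, crew size 9≤20).
P9: not dominated.

P1, P2, P3, P4, P5, P6, P7, P9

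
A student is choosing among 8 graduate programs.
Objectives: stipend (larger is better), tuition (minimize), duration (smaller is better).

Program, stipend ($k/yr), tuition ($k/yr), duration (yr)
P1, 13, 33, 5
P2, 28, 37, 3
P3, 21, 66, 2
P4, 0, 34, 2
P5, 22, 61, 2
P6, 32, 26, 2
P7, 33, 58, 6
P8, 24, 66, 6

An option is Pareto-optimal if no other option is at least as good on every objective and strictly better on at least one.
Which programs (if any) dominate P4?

P6: stipend 32≥0, tuition 26≤34, duration 2≤2 — dominates P4.
Others (P1, P2, P3, P5, P7, P8) are each worse than P4 on at least one objective.

P6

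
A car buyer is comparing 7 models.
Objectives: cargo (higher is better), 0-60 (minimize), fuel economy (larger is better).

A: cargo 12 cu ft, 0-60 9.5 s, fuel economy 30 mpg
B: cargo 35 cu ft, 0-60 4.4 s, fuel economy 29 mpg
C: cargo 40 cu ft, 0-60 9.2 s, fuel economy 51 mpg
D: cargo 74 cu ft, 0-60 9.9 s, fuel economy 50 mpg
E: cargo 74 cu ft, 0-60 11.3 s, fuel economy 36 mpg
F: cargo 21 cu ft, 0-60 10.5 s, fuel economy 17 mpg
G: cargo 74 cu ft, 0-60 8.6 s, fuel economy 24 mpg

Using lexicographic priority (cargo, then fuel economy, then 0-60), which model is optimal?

First maximize cargo: best is 74, kept {D, E, G}.
Then maximize fuel economy: best is 50, kept {D}.

D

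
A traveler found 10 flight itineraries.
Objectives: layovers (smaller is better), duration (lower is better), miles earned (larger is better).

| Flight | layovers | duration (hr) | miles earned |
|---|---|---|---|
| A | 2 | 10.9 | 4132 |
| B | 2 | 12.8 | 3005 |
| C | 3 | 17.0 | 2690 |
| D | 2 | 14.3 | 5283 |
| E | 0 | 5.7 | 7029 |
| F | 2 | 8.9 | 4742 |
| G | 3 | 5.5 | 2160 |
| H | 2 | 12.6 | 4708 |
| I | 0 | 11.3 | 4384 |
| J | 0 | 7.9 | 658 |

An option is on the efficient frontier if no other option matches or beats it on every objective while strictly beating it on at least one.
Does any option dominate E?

No

A: worse on layovers (2 vs 0).
B: worse on layovers (2 vs 0).
C: worse on layovers (3 vs 0).
D: worse on layovers (2 vs 0).
F: worse on layovers (2 vs 0).
G: worse on layovers (3 vs 0).
H: worse on layovers (2 vs 0).
I: worse on duration (11.3 vs 5.7).
J: worse on duration (7.9 vs 5.7).
No option is at least as good as E on every objective and strictly better on one.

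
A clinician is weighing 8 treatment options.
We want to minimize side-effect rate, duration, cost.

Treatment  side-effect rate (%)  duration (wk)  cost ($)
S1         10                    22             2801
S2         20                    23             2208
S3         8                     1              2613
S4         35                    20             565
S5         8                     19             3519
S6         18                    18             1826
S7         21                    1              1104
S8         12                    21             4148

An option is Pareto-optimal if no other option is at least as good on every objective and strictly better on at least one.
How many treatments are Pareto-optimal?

4

S1: dominated by S3 (side-effect rate 8≤10, duration 1≤22, cost 2613≤2801).
S2: dominated by S6 (side-effect rate 18≤20, duration 18≤23, cost 1826≤2208).
S3: not dominated.
S4: not dominated (best cost).
S5: dominated by S3 (side-effect rate 8≤8, duration 1≤19, cost 2613≤3519).
S6: not dominated.
S7: not dominated.
S8: dominated by S3 (side-effect rate 8≤12, duration 1≤21, cost 2613≤4148).
Pareto-optimal: S3, S4, S6, S7 → 4.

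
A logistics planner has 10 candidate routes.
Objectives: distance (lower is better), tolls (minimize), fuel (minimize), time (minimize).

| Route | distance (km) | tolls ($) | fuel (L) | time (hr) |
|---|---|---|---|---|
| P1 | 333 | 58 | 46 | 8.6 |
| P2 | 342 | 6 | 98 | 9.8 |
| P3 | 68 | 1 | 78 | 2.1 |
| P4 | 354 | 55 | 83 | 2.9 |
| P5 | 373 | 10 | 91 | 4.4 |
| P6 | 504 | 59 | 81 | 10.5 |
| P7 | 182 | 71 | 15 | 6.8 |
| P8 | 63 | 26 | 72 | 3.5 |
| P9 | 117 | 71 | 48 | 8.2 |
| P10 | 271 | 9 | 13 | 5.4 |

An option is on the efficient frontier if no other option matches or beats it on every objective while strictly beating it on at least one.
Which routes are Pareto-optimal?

P1: dominated by P10 (distance 271≤333, tolls 9≤58, fuel 13≤46, time 5.4≤8.6).
P2: dominated by P3 (distance 68≤342, tolls 1≤6, fuel 78≤98, time 2.1≤9.8).
P3: not dominated (best tolls).
P4: dominated by P3 (distance 68≤354, tolls 1≤55, fuel 78≤83, time 2.1≤2.9).
P5: dominated by P3 (distance 68≤373, tolls 1≤10, fuel 78≤91, time 2.1≤4.4).
P6: dominated by P1 (distance 333≤504, tolls 58≤59, fuel 46≤81, time 8.6≤10.5).
P7: not dominated.
P8: not dominated (best distance).
P9: not dominated.
P10: not dominated (best fuel).

P3, P7, P8, P9, P10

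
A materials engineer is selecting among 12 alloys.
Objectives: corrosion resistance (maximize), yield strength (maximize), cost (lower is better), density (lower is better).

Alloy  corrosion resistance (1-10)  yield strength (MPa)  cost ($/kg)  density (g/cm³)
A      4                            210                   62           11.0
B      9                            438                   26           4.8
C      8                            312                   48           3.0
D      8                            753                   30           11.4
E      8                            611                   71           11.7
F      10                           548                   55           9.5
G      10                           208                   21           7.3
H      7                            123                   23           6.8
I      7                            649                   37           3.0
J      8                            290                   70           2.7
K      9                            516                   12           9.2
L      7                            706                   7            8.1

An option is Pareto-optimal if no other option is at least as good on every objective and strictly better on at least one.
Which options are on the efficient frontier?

B, C, D, F, G, H, I, J, K, L

A: dominated by B (corrosion resistance 9≥4, yield strength 438≥210, cost 26≤62, density 4.8≤11.0).
B: not dominated.
C: not dominated.
D: not dominated (best yield strength).
E: dominated by D (corrosion resistance 8≥8, yield strength 753≥611, cost 30≤71, density 11.4≤11.7).
F: not dominated.
G: not dominated.
H: not dominated.
I: not dominated.
J: not dominated (best density).
K: not dominated.
L: not dominated (best cost).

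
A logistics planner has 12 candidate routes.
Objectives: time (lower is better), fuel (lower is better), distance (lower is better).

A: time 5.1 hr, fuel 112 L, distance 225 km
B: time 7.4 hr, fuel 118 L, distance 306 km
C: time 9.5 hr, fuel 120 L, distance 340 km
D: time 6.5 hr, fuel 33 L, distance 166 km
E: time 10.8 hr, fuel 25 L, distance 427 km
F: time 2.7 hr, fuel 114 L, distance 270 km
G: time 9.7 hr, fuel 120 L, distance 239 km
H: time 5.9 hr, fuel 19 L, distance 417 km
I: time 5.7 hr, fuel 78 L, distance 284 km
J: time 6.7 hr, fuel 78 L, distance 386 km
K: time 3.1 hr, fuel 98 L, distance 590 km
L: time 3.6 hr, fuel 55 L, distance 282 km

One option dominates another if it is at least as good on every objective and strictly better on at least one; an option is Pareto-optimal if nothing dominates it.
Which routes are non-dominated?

A, D, F, H, K, L

A: not dominated.
B: dominated by A (time 5.1≤7.4, fuel 112≤118, distance 225≤306).
C: dominated by A (time 5.1≤9.5, fuel 112≤120, distance 225≤340).
D: not dominated (best distance).
E: dominated by H (time 5.9≤10.8, fuel 19≤25, distance 417≤427).
F: not dominated (best time).
G: dominated by A (time 5.1≤9.7, fuel 112≤120, distance 225≤239).
H: not dominated (best fuel).
I: dominated by L (time 3.6≤5.7, fuel 55≤78, distance 282≤284).
J: dominated by D (time 6.5≤6.7, fuel 33≤78, distance 166≤386).
K: not dominated.
L: not dominated.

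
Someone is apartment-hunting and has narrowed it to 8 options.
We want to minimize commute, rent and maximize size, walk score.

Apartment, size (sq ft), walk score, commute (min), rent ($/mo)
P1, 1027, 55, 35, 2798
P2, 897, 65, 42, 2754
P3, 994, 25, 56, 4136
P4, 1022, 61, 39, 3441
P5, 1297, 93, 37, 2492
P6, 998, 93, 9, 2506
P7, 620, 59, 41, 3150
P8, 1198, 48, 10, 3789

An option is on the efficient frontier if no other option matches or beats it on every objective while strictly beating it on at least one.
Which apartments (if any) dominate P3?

P1: size 1027≥994, walk score 55≥25, commute 35≤56, rent 2798≤4136 — dominates P3.
P4: size 1022≥994, walk score 61≥25, commute 39≤56, rent 3441≤4136 — dominates P3.
P5: size 1297≥994, walk score 93≥25, commute 37≤56, rent 2492≤4136 — dominates P3.
P6: size 998≥994, walk score 93≥25, commute 9≤56, rent 2506≤4136 — dominates P3.
P8: size 1198≥994, walk score 48≥25, commute 10≤56, rent 3789≤4136 — dominates P3.
Others (P2, P7) are each worse than P3 on at least one objective.

P1, P4, P5, P6, P8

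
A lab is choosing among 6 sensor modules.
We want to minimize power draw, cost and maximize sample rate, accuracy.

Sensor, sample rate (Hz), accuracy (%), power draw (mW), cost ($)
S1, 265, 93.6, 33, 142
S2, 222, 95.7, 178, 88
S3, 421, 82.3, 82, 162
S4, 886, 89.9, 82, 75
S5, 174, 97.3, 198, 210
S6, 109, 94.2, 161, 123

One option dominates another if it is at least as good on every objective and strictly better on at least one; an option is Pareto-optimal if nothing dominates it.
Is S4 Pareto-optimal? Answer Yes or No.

Yes

S1: worse on sample rate (265 vs 886).
S2: worse on sample rate (222 vs 886).
S3: worse on sample rate (421 vs 886).
S5: worse on sample rate (174 vs 886).
S6: worse on sample rate (109 vs 886).
No option is at least as good as S4 on every objective and strictly better on one.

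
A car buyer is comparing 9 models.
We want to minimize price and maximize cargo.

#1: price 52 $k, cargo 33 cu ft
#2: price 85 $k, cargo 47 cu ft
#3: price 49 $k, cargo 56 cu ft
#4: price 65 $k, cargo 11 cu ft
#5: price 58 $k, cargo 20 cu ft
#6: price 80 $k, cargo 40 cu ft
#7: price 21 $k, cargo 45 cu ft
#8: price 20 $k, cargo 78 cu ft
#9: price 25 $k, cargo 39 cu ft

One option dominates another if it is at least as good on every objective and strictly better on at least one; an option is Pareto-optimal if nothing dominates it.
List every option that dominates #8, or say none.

none

#1: worse on price (52 vs 20).
#2: worse on price (85 vs 20).
#3: worse on price (49 vs 20).
#4: worse on price (65 vs 20).
#5: worse on price (58 vs 20).
#6: worse on price (80 vs 20).
#7: worse on price (21 vs 20).
#9: worse on price (25 vs 20).
No option dominates #8.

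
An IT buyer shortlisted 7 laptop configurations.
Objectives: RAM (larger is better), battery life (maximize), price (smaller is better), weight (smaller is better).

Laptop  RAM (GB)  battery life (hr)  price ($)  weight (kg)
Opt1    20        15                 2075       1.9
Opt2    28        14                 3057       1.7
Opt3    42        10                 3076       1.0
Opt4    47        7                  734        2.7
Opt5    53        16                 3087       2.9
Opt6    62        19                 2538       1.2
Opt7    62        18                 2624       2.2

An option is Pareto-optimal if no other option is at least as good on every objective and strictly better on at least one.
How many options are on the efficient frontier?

4

Opt1: not dominated.
Opt2: dominated by Opt6 (RAM 62≥28, battery life 19≥14, price 2538≤3057, weight 1.2≤1.7).
Opt3: not dominated (best weight).
Opt4: not dominated (best price).
Opt5: dominated by Opt6 (RAM 62≥53, battery life 19≥16, price 2538≤3087, weight 1.2≤2.9).
Opt6: not dominated (best battery life).
Opt7: dominated by Opt6 (RAM 62≥62, battery life 19≥18, price 2538≤2624, weight 1.2≤2.2).
Pareto-optimal: Opt1, Opt3, Opt4, Opt6 → 4.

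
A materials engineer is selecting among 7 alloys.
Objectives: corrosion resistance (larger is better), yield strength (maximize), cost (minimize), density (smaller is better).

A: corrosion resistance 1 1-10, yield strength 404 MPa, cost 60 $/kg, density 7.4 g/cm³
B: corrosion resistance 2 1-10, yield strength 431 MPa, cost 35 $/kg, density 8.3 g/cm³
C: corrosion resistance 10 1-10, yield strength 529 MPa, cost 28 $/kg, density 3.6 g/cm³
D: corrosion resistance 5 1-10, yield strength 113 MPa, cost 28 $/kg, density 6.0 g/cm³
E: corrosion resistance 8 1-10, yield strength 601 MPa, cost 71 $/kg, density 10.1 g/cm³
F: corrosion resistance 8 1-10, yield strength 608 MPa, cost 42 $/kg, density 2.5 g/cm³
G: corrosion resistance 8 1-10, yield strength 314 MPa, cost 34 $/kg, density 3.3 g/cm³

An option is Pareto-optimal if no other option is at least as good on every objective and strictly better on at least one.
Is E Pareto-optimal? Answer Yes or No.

No

F vs E: corrosion resistance 8≥8, yield strength 608≥601, cost 42≤71, density 2.5≤10.1 — F is at least as good on every objective and strictly better on at least one, so F dominates E.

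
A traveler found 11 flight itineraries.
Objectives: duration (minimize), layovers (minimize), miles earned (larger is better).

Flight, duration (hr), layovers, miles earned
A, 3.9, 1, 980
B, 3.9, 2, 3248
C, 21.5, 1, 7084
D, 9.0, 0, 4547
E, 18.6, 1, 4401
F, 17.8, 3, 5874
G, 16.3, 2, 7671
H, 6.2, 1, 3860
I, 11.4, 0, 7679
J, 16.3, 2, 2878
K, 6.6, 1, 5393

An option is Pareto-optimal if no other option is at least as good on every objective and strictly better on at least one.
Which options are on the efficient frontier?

A, B, D, H, I, K

A: not dominated.
B: not dominated.
C: dominated by I (duration 11.4≤21.5, layovers 0≤1, miles earned 7679≥7084).
D: not dominated.
E: dominated by D (duration 9.0≤18.6, layovers 0≤1, miles earned 4547≥4401).
F: dominated by G (duration 16.3≤17.8, layovers 2≤3, miles earned 7671≥5874).
G: dominated by I (duration 11.4≤16.3, layovers 0≤2, miles earned 7679≥7671).
H: not dominated.
I: not dominated (best miles earned).
J: dominated by B (duration 3.9≤16.3, layovers 2≤2, miles earned 3248≥2878).
K: not dominated.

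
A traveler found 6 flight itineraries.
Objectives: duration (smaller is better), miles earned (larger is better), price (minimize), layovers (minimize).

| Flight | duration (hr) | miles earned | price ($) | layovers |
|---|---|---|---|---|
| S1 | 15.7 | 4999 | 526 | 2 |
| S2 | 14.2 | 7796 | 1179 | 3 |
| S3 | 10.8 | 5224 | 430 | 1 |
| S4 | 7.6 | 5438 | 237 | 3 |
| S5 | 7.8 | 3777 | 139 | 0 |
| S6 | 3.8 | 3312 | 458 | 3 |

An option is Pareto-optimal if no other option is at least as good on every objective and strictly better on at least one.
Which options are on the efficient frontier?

S2, S3, S4, S5, S6

S1: dominated by S3 (duration 10.8≤15.7, miles earned 5224≥4999, price 430≤526, layovers 1≤2).
S2: not dominated (best miles earned).
S3: not dominated.
S4: not dominated.
S5: not dominated (best price).
S6: not dominated (best duration).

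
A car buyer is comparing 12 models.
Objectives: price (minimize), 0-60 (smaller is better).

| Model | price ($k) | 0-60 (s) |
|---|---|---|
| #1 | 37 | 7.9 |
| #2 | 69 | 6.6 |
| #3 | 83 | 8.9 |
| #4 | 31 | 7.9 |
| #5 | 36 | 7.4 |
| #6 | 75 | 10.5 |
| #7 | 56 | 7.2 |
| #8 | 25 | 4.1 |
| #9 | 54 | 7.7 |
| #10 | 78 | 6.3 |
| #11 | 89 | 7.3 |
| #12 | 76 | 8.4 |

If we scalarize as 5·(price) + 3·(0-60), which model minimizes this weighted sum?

#1: 5·37 + 3·7.9 = 208.7
#2: 5·69 + 3·6.6 = 364.8
#3: 5·83 + 3·8.9 = 441.7
#4: 5·31 + 3·7.9 = 178.7
#5: 5·36 + 3·7.4 = 202.2
#6: 5·75 + 3·10.5 = 406.5
#7: 5·56 + 3·7.2 = 301.6
#8: 5·25 + 3·4.1 = 137.3
#9: 5·54 + 3·7.7 = 293.1
#10: 5·78 + 3·6.3 = 408.9
#11: 5·89 + 3·7.3 = 466.9
#12: 5·76 + 3·8.4 = 405.2
Lowest: #8 at 137.3.

#8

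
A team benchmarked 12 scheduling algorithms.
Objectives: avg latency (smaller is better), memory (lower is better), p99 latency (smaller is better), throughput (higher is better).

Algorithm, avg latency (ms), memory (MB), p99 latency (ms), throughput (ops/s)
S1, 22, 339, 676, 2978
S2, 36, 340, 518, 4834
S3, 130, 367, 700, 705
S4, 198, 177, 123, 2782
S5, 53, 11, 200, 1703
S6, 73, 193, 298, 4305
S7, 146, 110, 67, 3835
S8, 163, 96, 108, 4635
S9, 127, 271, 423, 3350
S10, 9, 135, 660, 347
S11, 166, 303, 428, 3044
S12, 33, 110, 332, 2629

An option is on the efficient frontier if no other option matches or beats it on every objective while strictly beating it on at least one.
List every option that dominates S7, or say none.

none

S1: worse on memory (339 vs 110).
S2: worse on memory (340 vs 110).
S3: worse on memory (367 vs 110).
S4: worse on avg latency (198 vs 146).
S5: worse on p99 latency (200 vs 67).
S6: worse on memory (193 vs 110).
S8: worse on avg latency (163 vs 146).
S9: worse on memory (271 vs 110).
S10: worse on memory (135 vs 110).
S11: worse on avg latency (166 vs 146).
S12: worse on p99 latency (332 vs 67).
No option dominates S7.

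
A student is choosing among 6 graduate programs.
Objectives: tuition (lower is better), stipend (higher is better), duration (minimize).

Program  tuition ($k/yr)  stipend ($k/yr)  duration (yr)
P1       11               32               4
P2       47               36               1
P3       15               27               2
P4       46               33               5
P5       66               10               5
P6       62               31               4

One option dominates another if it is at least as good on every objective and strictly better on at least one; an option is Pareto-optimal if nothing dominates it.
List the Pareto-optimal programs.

P1, P2, P3, P4

P1: not dominated (best tuition).
P2: not dominated (best stipend).
P3: not dominated.
P4: not dominated.
P5: dominated by P1 (tuition 11≤66, stipend 32≥10, duration 4≤5).
P6: dominated by P1 (tuition 11≤62, stipend 32≥31, duration 4≤4).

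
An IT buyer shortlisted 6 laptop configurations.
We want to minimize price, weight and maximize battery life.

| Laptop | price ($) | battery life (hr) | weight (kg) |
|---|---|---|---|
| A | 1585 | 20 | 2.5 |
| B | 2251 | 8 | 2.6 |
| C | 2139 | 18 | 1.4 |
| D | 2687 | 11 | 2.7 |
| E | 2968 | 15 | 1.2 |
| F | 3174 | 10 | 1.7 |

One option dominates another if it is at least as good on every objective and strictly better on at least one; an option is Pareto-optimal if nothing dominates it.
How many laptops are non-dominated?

3

A: not dominated (best price).
B: dominated by A (price 1585≤2251, battery life 20≥8, weight 2.5≤2.6).
C: not dominated.
D: dominated by A (price 1585≤2687, battery life 20≥11, weight 2.5≤2.7).
E: not dominated (best weight).
F: dominated by C (price 2139≤3174, battery life 18≥10, weight 1.4≤1.7).
Pareto-optimal: A, C, E → 3.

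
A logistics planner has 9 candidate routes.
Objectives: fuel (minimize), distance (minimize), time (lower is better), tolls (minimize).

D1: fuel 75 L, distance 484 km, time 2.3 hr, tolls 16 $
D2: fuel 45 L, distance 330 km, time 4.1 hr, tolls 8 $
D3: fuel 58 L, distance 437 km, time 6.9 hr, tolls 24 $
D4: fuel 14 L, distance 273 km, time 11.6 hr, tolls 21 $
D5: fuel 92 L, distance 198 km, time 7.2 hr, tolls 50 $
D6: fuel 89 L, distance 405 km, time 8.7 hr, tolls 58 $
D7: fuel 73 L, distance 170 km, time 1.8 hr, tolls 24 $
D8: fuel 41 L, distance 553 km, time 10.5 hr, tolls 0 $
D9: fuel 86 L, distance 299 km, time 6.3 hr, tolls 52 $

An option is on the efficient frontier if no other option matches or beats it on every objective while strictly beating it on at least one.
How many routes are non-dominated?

D1: not dominated.
D2: not dominated.
D3: dominated by D2 (fuel 45≤58, distance 330≤437, time 4.1≤6.9, tolls 8≤24).
D4: not dominated (best fuel).
D5: dominated by D7 (fuel 73≤92, distance 170≤198, time 1.8≤7.2, tolls 24≤50).
D6: dominated by D2 (fuel 45≤89, distance 330≤405, time 4.1≤8.7, tolls 8≤58).
D7: not dominated (best distance).
D8: not dominated (best tolls).
D9: dominated by D7 (fuel 73≤86, distance 170≤299, time 1.8≤6.3, tolls 24≤52).
Pareto-optimal: D1, D2, D4, D7, D8 → 5.

5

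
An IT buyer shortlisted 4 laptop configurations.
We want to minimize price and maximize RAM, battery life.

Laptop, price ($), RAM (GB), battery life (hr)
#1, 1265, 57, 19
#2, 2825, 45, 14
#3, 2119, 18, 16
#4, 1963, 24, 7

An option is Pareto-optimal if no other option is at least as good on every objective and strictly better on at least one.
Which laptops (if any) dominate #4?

#1: price 1265≤1963, RAM 57≥24, battery life 19≥7 — dominates #4.
Others (#2, #3) are each worse than #4 on at least one objective.

#1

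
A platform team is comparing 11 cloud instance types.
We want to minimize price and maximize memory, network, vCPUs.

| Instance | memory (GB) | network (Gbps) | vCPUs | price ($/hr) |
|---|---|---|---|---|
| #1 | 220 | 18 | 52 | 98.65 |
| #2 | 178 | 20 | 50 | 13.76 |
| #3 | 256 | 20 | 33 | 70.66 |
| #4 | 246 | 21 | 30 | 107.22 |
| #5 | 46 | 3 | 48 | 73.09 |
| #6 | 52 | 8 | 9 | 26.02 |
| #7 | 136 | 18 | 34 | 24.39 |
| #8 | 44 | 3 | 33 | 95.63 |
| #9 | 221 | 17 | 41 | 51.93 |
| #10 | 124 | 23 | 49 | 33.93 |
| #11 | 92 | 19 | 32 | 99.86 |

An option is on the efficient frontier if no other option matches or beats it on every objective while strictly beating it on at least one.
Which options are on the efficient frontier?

#1, #2, #3, #4, #9, #10

#1: not dominated (best vCPUs).
#2: not dominated (best price).
#3: not dominated (best memory).
#4: not dominated.
#5: dominated by #2 (memory 178≥46, network 20≥3, vCPUs 50≥48, price 13.76≤73.09).
#6: dominated by #2 (memory 178≥52, network 20≥8, vCPUs 50≥9, price 13.76≤26.02).
#7: dominated by #2 (memory 178≥136, network 20≥18, vCPUs 50≥34, price 13.76≤24.39).
#8: dominated by #2 (memory 178≥44, network 20≥3, vCPUs 50≥33, price 13.76≤95.63).
#9: not dominated.
#10: not dominated (best network).
#11: dominated by #2 (memory 178≥92, network 20≥19, vCPUs 50≥32, price 13.76≤99.86).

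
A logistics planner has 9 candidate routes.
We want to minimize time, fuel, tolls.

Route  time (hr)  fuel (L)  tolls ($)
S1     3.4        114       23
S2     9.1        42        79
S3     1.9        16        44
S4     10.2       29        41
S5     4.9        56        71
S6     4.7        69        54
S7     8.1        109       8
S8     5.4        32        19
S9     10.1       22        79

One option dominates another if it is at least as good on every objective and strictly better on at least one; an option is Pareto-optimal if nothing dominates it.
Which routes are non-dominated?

S1, S3, S4, S7, S8

S1: not dominated.
S2: dominated by S3 (time 1.9≤9.1, fuel 16≤42, tolls 44≤79).
S3: not dominated (best time).
S4: not dominated.
S5: dominated by S3 (time 1.9≤4.9, fuel 16≤56, tolls 44≤71).
S6: dominated by S3 (time 1.9≤4.7, fuel 16≤69, tolls 44≤54).
S7: not dominated (best tolls).
S8: not dominated.
S9: dominated by S3 (time 1.9≤10.1, fuel 16≤22, tolls 44≤79).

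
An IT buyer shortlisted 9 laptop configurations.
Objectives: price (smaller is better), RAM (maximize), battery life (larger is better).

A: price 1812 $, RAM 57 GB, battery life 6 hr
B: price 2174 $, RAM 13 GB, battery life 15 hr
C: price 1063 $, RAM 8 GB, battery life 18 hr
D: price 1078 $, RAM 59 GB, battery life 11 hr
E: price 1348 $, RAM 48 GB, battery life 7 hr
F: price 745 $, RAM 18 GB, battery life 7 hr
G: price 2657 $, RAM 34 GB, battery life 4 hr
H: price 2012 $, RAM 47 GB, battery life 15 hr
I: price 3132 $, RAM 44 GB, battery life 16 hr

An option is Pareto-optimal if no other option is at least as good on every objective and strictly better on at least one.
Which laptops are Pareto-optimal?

C, D, F, H, I

A: dominated by D (price 1078≤1812, RAM 59≥57, battery life 11≥6).
B: dominated by H (price 2012≤2174, RAM 47≥13, battery life 15≥15).
C: not dominated (best battery life).
D: not dominated (best RAM).
E: dominated by D (price 1078≤1348, RAM 59≥48, battery life 11≥7).
F: not dominated (best price).
G: dominated by A (price 1812≤2657, RAM 57≥34, battery life 6≥4).
H: not dominated.
I: not dominated.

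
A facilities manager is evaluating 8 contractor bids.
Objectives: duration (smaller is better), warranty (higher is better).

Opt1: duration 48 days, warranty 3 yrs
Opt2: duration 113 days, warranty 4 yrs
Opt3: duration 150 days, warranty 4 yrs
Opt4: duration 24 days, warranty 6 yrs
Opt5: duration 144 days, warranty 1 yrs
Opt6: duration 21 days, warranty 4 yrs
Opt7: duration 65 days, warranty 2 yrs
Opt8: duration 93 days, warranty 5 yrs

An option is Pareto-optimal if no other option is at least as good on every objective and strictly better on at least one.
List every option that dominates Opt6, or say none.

Opt1: worse on duration (48 vs 21).
Opt2: worse on duration (113 vs 21).
Opt3: worse on duration (150 vs 21).
Opt4: worse on duration (24 vs 21).
Opt5: worse on duration (144 vs 21).
Opt7: worse on duration (65 vs 21).
Opt8: worse on duration (93 vs 21).
No option dominates Opt6.

none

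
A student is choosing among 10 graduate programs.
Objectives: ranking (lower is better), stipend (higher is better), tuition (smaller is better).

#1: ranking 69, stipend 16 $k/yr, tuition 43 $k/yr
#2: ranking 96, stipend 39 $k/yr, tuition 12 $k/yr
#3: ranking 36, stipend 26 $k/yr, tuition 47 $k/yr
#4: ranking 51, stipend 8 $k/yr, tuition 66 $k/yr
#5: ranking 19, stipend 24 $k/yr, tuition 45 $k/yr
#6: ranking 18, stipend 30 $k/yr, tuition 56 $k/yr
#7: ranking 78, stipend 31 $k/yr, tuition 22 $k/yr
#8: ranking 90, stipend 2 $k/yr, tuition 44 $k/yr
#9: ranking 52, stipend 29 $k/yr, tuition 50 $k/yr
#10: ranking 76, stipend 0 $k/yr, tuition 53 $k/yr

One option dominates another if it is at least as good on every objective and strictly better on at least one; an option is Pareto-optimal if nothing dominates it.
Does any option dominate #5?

No

#1: worse on ranking (69 vs 19).
#2: worse on ranking (96 vs 19).
#3: worse on ranking (36 vs 19).
#4: worse on ranking (51 vs 19).
#6: worse on tuition (56 vs 45).
#7: worse on ranking (78 vs 19).
#8: worse on ranking (90 vs 19).
#9: worse on ranking (52 vs 19).
#10: worse on ranking (76 vs 19).
No option is at least as good as #5 on every objective and strictly better on one.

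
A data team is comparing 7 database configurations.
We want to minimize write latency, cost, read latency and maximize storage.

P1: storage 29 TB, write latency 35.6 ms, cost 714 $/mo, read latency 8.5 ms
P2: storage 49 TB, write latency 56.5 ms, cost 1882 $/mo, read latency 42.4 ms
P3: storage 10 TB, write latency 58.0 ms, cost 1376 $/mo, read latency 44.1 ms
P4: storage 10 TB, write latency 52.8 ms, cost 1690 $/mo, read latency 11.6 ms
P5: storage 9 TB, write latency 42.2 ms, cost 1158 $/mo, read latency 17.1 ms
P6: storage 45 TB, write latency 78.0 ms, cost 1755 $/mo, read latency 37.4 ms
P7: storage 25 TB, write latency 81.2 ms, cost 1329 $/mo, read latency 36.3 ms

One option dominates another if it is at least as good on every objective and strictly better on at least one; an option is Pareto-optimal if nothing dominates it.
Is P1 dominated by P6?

P6 vs P1: P6 is worse on write latency (78.0 vs 35.6), so it does not dominate P1.

No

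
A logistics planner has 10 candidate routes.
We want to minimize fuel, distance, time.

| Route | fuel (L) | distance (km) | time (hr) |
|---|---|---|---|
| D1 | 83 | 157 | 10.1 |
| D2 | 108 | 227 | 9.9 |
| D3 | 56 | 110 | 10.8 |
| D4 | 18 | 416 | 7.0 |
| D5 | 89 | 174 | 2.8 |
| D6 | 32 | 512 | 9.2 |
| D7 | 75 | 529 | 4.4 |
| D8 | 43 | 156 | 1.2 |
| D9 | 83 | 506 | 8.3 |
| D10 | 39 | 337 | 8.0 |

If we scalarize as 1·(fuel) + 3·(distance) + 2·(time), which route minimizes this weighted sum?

D3

D1: 1·83 + 3·157 + 2·10.1 = 574.2
D2: 1·108 + 3·227 + 2·9.9 = 808.8
D3: 1·56 + 3·110 + 2·10.8 = 407.6
D4: 1·18 + 3·416 + 2·7.0 = 1280.0
D5: 1·89 + 3·174 + 2·2.8 = 616.6
D6: 1·32 + 3·512 + 2·9.2 = 1586.4
D7: 1·75 + 3·529 + 2·4.4 = 1670.8
D8: 1·43 + 3·156 + 2·1.2 = 513.4
D9: 1·83 + 3·506 + 2·8.3 = 1617.6
D10: 1·39 + 3·337 + 2·8.0 = 1066.0
Lowest: D3 at 407.6.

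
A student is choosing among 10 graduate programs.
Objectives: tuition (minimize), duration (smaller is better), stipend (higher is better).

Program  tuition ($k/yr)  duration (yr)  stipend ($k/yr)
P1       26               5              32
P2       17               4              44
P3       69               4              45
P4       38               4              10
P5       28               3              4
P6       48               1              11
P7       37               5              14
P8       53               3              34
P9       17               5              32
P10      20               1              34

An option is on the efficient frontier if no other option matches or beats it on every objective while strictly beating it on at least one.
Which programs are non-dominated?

P1: dominated by P2 (tuition 17≤26, duration 4≤5, stipend 44≥32).
P2: not dominated.
P3: not dominated (best stipend).
P4: dominated by P2 (tuition 17≤38, duration 4≤4, stipend 44≥10).
P5: dominated by P10 (tuition 20≤28, duration 1≤3, stipend 34≥4).
P6: dominated by P10 (tuition 20≤48, duration 1≤1, stipend 34≥11).
P7: dominated by P1 (tuition 26≤37, duration 5≤5, stipend 32≥14).
P8: dominated by P10 (tuition 20≤53, duration 1≤3, stipend 34≥34).
P9: dominated by P2 (tuition 17≤17, duration 4≤5, stipend 44≥32).
P10: not dominated.

P2, P3, P10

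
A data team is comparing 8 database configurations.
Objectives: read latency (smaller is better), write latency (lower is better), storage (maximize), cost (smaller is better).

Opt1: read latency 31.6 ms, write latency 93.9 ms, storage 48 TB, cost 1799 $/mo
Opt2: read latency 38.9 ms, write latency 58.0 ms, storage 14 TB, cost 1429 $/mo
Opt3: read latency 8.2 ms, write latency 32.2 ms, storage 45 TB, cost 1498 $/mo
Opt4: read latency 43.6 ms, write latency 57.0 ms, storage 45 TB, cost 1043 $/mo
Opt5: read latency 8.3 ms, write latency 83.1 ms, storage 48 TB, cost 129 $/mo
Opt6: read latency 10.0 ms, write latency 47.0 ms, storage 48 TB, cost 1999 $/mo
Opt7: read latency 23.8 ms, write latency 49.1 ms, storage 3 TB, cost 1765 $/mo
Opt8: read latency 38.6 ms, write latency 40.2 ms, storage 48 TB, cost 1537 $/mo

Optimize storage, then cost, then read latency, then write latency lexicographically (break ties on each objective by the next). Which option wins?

Opt5

First maximize storage: best is 48, kept {Opt1, Opt5, Opt6, Opt8}.
Then minimize cost: best is 129, kept {Opt5}.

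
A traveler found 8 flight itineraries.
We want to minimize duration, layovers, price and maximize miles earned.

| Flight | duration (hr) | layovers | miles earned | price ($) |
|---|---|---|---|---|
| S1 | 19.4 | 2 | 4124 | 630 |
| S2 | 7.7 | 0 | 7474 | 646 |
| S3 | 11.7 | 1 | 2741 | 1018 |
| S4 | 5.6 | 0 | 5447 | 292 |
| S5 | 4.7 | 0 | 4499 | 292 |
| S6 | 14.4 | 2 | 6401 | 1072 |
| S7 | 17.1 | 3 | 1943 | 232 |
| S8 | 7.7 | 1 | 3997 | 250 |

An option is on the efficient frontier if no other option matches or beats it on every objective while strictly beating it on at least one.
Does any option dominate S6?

Yes

S2 vs S6: duration 7.7≤14.4, layovers 0≤2, miles earned 7474≥6401, price 646≤1072 — S2 is at least as good on every objective and strictly better on at least one, so S2 dominates S6.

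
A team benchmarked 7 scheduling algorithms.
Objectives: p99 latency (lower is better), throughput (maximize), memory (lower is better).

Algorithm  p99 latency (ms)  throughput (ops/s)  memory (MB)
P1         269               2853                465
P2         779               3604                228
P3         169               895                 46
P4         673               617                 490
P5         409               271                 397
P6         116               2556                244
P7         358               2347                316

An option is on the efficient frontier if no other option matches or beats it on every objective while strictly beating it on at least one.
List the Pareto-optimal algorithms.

P1: not dominated.
P2: not dominated (best throughput).
P3: not dominated (best memory).
P4: dominated by P1 (p99 latency 269≤673, throughput 2853≥617, memory 465≤490).
P5: dominated by P3 (p99 latency 169≤409, throughput 895≥271, memory 46≤397).
P6: not dominated (best p99 latency).
P7: dominated by P6 (p99 latency 116≤358, throughput 2556≥2347, memory 244≤316).

P1, P2, P3, P6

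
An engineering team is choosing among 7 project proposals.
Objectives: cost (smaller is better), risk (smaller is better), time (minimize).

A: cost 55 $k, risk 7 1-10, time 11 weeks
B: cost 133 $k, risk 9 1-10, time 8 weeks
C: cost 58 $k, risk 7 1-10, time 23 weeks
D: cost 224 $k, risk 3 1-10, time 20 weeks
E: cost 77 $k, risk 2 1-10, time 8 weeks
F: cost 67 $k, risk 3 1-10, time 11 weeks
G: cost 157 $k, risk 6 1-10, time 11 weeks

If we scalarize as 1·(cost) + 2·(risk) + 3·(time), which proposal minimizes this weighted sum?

A: 1·55 + 2·7 + 3·11 = 102
B: 1·133 + 2·9 + 3·8 = 175
C: 1·58 + 2·7 + 3·23 = 141
D: 1·224 + 2·3 + 3·20 = 290
E: 1·77 + 2·2 + 3·8 = 105
F: 1·67 + 2·3 + 3·11 = 106
G: 1·157 + 2·6 + 3·11 = 202
Lowest: A at 102.

A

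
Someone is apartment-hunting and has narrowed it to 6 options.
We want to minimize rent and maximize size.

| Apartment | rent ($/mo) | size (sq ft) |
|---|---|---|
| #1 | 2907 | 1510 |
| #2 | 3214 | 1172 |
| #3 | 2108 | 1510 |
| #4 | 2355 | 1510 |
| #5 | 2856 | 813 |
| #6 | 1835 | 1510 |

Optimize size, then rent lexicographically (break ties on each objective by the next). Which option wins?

First maximize size: best is 1510, kept {#1, #3, #4, #6}.
Then minimize rent: best is 1835, kept {#6}.

#6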